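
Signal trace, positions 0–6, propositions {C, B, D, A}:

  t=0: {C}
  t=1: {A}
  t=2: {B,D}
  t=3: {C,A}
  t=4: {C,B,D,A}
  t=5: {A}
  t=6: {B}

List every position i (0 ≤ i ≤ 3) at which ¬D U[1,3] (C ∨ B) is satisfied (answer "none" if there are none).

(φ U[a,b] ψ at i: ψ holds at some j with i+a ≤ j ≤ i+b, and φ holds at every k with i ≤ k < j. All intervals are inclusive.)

Evaluate at each i in [0,3]:
  i=0: ✓ (rhs at j=2; lhs holds on [0,1])
  i=1: ✓ (rhs at j=2; lhs holds on [1,1])
  i=2: ✗ (lhs fails at k=2 before rhs at j=3)
  i=3: ✓ (rhs at j=4; lhs holds on [3,3])

0, 1, 3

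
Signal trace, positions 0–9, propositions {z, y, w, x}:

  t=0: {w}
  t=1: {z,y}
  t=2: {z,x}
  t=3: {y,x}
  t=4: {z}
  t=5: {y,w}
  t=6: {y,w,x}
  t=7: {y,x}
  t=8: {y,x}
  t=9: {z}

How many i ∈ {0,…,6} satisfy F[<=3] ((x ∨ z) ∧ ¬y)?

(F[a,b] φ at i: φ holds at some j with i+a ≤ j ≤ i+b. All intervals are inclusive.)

Evaluate at each i in [0,6]:
  i=0: ✓ (witness j=2)
  i=1: ✓ (witness j=2)
  i=2: ✓ (witness j=2)
  i=3: ✓ (witness j=4)
  i=4: ✓ (witness j=4)
  i=5: ✗ (none in [5,8])
  i=6: ✓ (witness j=9)
Positions where it holds: {0, 1, 2, 3, 4, 6} → 6.

6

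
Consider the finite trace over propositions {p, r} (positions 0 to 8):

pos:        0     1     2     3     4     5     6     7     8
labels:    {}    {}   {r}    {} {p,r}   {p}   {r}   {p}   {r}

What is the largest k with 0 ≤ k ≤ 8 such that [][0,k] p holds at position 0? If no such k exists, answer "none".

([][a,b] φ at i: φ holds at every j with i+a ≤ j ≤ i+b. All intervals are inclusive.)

p must hold from j=0 onward; find where it first fails.
  j=0: fails → no k works.

none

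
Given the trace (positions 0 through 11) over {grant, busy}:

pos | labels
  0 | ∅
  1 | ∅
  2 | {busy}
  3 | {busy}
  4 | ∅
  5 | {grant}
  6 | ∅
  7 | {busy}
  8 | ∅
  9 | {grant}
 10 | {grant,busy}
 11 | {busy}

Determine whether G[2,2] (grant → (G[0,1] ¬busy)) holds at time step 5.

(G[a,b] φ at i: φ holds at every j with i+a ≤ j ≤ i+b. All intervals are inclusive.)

Yes

Check (grant → (G[0,1] ¬busy)) at every j in [7,7]:
  j=7: antecedent false → ✓
All positions satisfy it → formula holds.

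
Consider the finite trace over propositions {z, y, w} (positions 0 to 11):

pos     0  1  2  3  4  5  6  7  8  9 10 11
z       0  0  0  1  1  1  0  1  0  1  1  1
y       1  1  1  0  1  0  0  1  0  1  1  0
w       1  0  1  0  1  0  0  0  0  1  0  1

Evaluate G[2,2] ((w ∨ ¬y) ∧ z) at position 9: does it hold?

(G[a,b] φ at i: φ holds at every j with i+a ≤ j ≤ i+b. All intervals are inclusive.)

Check ((w ∨ ¬y) ∧ z) at every j in [11,11]:
  j=11: true
All positions satisfy it → formula holds.

Holds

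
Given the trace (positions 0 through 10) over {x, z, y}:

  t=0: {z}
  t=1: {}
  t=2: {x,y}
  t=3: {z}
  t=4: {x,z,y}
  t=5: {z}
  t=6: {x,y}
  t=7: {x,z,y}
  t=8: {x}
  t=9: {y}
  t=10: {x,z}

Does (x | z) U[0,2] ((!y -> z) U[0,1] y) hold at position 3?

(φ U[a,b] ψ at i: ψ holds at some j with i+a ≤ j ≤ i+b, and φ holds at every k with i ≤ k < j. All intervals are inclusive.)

Yes

Need some j in [3,5] with ((!y -> z) U[0,1] y), and (x | z) at every k in [3,j-1].
  j=3: ((!y -> z) U[0,1] y) holds; no prefix to check → satisfied.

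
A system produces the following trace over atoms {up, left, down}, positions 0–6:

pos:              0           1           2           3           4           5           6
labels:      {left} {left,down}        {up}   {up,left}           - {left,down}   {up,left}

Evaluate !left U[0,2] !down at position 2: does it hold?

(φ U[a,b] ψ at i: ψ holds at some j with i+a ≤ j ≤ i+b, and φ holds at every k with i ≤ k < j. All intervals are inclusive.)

Need some j in [2,4] with !down, and !left at every k in [2,j-1].
  j=2: !down holds; no prefix to check → satisfied.

Yes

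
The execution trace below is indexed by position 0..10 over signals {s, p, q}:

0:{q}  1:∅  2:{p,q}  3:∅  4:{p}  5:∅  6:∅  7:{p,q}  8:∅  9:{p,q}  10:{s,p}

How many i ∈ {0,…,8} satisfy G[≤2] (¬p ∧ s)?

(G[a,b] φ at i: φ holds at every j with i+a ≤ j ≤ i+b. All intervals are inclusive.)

0

Evaluate at each i in [0,8]:
  i=0: ✗ (fails at j=0)
  i=1: ✗ (fails at j=1)
  i=2: ✗ (fails at j=2)
  i=3: ✗ (fails at j=3)
  i=4: ✗ (fails at j=4)
  i=5: ✗ (fails at j=5)
  i=6: ✗ (fails at j=6)
  i=7: ✗ (fails at j=7)
  i=8: ✗ (fails at j=8)
Positions where it holds: {} → 0.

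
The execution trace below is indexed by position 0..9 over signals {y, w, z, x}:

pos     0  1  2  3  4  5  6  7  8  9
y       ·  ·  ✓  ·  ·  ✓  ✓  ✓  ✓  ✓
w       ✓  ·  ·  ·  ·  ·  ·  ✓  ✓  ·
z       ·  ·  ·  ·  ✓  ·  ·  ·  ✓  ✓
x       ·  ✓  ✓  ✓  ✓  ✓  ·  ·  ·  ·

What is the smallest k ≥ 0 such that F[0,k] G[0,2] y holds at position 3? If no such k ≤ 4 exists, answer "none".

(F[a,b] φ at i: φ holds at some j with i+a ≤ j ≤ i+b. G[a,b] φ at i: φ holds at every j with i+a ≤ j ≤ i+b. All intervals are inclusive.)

2

Scan j = 3,4,… for G[0,2] y:
  j=3: fails
  j=4: fails
  j=5: holds
First hit at j=5, so smallest k = 5-3 = 2.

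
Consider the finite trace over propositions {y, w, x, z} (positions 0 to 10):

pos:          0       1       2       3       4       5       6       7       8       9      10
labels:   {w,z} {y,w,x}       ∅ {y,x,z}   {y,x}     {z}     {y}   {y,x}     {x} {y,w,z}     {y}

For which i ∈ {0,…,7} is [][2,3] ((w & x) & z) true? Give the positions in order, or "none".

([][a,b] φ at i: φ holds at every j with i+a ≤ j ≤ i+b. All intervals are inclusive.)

none

Evaluate at each i in [0,7]:
  i=0: ✗ (fails at j=2)
  i=1: ✗ (fails at j=3)
  i=2: ✗ (fails at j=4)
  i=3: ✗ (fails at j=5)
  i=4: ✗ (fails at j=6)
  i=5: ✗ (fails at j=7)
  i=6: ✗ (fails at j=8)
  i=7: ✗ (fails at j=9)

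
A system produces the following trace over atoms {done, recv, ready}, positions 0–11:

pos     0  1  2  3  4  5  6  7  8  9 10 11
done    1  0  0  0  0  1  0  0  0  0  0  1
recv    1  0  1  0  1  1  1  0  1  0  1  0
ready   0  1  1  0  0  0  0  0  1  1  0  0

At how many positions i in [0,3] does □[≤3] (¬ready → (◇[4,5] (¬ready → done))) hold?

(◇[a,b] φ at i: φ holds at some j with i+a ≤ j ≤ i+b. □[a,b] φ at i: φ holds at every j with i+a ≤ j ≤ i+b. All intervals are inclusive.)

Evaluate at each i in [0,3]:
  i=0: ✓ (all of [0,3])
  i=1: ✓ (all of [1,4])
  i=2: ✓ (all of [2,5])
  i=3: ✓ (all of [3,6])
Positions where it holds: {0, 1, 2, 3} → 4.

4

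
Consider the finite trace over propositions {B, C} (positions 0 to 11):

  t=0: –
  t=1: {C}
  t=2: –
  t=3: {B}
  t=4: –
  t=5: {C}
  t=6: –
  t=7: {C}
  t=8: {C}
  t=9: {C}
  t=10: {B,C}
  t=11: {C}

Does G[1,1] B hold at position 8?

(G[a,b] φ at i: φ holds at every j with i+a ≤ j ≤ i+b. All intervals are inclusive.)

No

Check B at every j in [9,9]:
  j=9: false
Fails at j=9 → formula fails.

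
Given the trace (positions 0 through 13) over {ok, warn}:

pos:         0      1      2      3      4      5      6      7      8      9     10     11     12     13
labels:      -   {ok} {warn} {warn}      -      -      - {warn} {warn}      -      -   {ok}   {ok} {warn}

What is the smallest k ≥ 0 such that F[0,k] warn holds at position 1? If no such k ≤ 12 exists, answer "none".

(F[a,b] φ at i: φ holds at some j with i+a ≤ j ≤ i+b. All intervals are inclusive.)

Scan j = 1,2,… for warn:
  j=1: fails
  j=2: holds
First hit at j=2, so smallest k = 2-1 = 1.

1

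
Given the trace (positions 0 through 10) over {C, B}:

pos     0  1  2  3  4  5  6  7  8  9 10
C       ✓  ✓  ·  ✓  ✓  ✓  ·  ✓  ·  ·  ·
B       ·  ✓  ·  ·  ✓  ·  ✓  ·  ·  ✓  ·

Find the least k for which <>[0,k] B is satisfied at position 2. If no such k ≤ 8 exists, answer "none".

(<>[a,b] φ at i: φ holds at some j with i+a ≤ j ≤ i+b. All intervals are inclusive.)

2

Scan j = 2,3,… for B:
  j=2: fails
  j=3: fails
  j=4: holds
First hit at j=4, so smallest k = 4-2 = 2.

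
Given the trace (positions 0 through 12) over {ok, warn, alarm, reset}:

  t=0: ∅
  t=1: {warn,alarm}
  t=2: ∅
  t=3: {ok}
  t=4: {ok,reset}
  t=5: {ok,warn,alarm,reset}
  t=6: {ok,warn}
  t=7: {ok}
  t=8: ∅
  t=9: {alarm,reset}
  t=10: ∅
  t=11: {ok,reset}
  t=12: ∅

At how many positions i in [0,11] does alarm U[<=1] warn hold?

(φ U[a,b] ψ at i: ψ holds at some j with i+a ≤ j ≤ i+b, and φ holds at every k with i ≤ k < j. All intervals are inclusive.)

3

Evaluate at each i in [0,11]:
  i=0: ✗ (lhs fails at k=0 before rhs at j=1)
  i=1: ✓ (rhs at j=1)
  i=2: ✗ (no rhs in [2,3])
  i=3: ✗ (no rhs in [3,4])
  i=4: ✗ (lhs fails at k=4 before rhs at j=5)
  i=5: ✓ (rhs at j=5)
  i=6: ✓ (rhs at j=6)
  i=7: ✗ (no rhs in [7,8])
  i=8: ✗ (no rhs in [8,9])
  i=9: ✗ (no rhs in [9,10])
  i=10: ✗ (no rhs in [10,11])
  i=11: ✗ (no rhs in [11,12])
Positions where it holds: {1, 5, 6} → 3.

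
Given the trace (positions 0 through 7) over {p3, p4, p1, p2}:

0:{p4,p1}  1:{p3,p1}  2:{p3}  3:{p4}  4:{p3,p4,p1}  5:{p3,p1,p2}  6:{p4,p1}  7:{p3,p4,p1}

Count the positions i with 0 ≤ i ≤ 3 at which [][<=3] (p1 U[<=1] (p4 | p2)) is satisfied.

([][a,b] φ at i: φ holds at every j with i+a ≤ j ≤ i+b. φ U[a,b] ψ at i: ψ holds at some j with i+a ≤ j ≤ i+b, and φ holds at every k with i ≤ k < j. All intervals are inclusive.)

Evaluate at each i in [0,3]:
  i=0: ✗ (fails at j=1)
  i=1: ✗ (fails at j=1)
  i=2: ✗ (fails at j=2)
  i=3: ✓ (all of [3,6])
Positions where it holds: {3} → 1.

1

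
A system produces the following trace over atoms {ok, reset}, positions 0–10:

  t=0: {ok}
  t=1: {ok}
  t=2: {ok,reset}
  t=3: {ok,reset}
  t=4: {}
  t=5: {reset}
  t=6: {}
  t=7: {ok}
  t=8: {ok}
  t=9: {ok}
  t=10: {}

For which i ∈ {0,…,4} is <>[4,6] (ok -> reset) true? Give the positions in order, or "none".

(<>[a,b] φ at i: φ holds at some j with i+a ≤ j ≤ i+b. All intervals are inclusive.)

Evaluate at each i in [0,4]:
  i=0: ✓ (witness j=4)
  i=1: ✓ (witness j=5)
  i=2: ✓ (witness j=6)
  i=3: ✗ (none in [7,9])
  i=4: ✓ (witness j=10)

0, 1, 2, 4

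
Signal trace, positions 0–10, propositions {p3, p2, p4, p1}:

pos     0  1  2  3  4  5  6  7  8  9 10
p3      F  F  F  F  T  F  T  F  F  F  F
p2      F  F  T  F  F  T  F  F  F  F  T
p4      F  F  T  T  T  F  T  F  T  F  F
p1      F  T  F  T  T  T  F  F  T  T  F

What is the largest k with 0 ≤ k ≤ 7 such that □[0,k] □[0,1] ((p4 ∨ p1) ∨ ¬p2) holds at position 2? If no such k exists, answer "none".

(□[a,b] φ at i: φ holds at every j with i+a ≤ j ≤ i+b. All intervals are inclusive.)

6

□[0,1] ((p4 ∨ p1) ∨ ¬p2) must hold from j=2 onward; find where it first fails.
  j=2: holds
  j=3: holds
  j=4: holds
  j=5: holds
  j=6: holds
  j=7: holds
  j=8: holds
  j=9: fails
Holds on [2,8], so largest k = 6.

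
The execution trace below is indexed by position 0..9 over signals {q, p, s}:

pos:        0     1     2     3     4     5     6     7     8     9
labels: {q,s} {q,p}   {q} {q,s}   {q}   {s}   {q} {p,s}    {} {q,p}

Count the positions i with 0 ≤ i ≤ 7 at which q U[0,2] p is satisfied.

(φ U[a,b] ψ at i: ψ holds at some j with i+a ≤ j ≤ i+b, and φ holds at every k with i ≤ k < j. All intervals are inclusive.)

4

Evaluate at each i in [0,7]:
  i=0: ✓ (rhs at j=1; lhs holds on [0,0])
  i=1: ✓ (rhs at j=1)
  i=2: ✗ (no rhs in [2,4])
  i=3: ✗ (no rhs in [3,5])
  i=4: ✗ (no rhs in [4,6])
  i=5: ✗ (lhs fails at k=5 before rhs at j=7)
  i=6: ✓ (rhs at j=7; lhs holds on [6,6])
  i=7: ✓ (rhs at j=7)
Positions where it holds: {0, 1, 6, 7} → 4.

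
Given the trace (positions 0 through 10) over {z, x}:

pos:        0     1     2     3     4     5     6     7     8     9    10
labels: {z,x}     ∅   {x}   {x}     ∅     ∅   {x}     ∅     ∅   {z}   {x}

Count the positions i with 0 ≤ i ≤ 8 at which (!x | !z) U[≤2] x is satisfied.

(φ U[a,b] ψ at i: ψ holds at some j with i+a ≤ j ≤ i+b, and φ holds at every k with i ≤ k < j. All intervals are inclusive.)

Evaluate at each i in [0,8]:
  i=0: ✓ (rhs at j=0)
  i=1: ✓ (rhs at j=2; lhs holds on [1,1])
  i=2: ✓ (rhs at j=2)
  i=3: ✓ (rhs at j=3)
  i=4: ✓ (rhs at j=6; lhs holds on [4,5])
  i=5: ✓ (rhs at j=6; lhs holds on [5,5])
  i=6: ✓ (rhs at j=6)
  i=7: ✗ (no rhs in [7,9])
  i=8: ✓ (rhs at j=10; lhs holds on [8,9])
Positions where it holds: {0, 1, 2, 3, 4, 5, 6, 8} → 8.

8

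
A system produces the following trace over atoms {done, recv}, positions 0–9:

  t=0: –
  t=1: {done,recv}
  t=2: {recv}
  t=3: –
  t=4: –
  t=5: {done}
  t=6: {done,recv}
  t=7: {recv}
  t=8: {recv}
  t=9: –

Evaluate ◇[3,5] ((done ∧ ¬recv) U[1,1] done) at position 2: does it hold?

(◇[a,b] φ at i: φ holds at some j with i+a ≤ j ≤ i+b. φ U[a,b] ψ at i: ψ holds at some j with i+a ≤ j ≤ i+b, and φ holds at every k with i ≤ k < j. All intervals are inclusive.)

Check ((done ∧ ¬recv) U[1,1] done) at each j in [5,7]:
  j=5: holds
  j=6: fails
  j=7: fails
Found at j=5 → formula holds.

Yes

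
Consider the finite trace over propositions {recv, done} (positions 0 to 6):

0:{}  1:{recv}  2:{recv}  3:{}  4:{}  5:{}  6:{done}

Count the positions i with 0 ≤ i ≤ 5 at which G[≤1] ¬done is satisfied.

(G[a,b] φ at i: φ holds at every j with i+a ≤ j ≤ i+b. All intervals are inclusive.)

5

Evaluate at each i in [0,5]:
  i=0: ✓ (all of [0,1])
  i=1: ✓ (all of [1,2])
  i=2: ✓ (all of [2,3])
  i=3: ✓ (all of [3,4])
  i=4: ✓ (all of [4,5])
  i=5: ✗ (fails at j=6)
Positions where it holds: {0, 1, 2, 3, 4} → 5.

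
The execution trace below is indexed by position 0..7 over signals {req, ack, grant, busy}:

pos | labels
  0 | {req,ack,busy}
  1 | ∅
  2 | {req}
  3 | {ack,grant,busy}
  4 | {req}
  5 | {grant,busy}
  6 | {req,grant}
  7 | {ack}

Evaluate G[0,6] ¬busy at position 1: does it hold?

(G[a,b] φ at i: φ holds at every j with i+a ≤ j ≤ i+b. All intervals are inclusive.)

Check ¬busy at every j in [1,7]:
  j=1: true
  j=2: true
  j=3: false
  j=4: true
  j=5: false
  j=6: true
  j=7: true
Fails at j=3 → formula fails.

No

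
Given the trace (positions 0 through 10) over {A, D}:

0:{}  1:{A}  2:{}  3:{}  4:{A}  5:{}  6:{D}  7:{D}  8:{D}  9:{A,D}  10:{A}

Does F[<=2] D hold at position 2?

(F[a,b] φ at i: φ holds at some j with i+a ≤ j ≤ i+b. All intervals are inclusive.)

Check D at each j in [2,4]:
  j=2: false
  j=3: false
  j=4: false
No position in the window satisfies it → formula fails.

False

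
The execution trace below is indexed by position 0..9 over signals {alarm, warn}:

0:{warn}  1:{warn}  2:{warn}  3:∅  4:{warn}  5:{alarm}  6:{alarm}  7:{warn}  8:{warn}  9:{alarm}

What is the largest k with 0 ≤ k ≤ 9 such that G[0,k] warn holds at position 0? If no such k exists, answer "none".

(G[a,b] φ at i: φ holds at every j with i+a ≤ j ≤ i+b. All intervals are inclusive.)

warn must hold from j=0 onward; find where it first fails.
  j=0: holds
  j=1: holds
  j=2: holds
  j=3: fails
Holds on [0,2], so largest k = 2.

2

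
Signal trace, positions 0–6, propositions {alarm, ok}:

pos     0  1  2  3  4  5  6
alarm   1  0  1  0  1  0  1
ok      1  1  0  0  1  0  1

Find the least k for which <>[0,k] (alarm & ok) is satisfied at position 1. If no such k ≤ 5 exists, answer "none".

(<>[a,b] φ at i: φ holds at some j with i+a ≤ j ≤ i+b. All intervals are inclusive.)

Scan j = 1,2,… for (alarm & ok):
  j=1: fails
  j=2: fails
  j=3: fails
  j=4: holds
First hit at j=4, so smallest k = 4-1 = 3.

3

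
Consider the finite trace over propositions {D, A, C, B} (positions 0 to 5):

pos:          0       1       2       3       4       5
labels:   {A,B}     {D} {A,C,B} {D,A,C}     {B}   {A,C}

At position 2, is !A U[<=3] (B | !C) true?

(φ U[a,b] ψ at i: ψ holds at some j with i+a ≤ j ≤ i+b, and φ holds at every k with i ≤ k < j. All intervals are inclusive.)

Need some j in [2,5] with (B | !C), and !A at every k in [2,j-1].
  j=2: (B | !C) holds; no prefix to check → satisfied.

Holds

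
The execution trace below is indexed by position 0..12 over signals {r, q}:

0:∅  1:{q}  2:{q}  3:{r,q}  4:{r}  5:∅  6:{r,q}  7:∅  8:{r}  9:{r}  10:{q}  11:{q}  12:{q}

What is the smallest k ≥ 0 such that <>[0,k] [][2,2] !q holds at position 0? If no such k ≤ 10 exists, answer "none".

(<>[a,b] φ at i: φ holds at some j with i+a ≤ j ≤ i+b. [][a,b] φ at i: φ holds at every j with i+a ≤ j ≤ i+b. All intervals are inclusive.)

2

Scan j = 0,1,… for [][2,2] !q:
  j=0: fails
  j=1: fails
  j=2: holds
First hit at j=2, so smallest k = 2-0 = 2.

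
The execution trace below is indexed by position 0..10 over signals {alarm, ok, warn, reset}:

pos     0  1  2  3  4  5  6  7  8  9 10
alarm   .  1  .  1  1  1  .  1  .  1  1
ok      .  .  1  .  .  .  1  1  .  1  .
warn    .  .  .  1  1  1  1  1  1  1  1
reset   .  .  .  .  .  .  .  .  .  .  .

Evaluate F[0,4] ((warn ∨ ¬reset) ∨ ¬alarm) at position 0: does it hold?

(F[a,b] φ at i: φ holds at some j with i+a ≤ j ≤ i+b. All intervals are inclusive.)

Check ((warn ∨ ¬reset) ∨ ¬alarm) at each j in [0,4]:
  j=0: true
  j=1: true
  j=2: true
  j=3: true
  j=4: true
Found at j=0 → formula holds.

True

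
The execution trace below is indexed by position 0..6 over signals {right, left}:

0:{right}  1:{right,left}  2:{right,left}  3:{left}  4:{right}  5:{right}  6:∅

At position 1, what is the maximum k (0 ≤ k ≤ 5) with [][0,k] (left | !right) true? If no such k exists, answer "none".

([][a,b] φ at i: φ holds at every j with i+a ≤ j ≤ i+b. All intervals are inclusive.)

(left | !right) must hold from j=1 onward; find where it first fails.
  j=1: holds
  j=2: holds
  j=3: holds
  j=4: fails
Holds on [1,3], so largest k = 2.

2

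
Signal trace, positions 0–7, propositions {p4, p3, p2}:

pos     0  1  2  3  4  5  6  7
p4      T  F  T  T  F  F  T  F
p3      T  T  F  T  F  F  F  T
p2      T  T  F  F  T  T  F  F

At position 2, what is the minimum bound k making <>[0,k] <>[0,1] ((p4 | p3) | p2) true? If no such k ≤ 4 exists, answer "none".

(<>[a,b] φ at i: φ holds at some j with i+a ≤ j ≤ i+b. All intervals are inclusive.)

0

Scan j = 2,3,… for <>[0,1] ((p4 | p3) | p2):
  j=2: holds
First hit at j=2, so smallest k = 2-2 = 0.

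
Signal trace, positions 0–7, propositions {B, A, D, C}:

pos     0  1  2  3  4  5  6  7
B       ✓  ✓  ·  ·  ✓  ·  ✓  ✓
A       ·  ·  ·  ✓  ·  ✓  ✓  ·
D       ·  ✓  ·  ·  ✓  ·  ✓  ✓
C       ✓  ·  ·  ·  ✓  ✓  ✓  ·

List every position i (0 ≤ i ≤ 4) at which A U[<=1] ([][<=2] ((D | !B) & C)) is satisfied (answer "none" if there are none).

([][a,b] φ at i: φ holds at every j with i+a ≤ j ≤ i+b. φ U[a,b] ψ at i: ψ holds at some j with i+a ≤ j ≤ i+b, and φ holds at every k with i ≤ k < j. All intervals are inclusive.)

3, 4

Evaluate at each i in [0,4]:
  i=0: ✗ (no rhs in [0,1])
  i=1: ✗ (no rhs in [1,2])
  i=2: ✗ (no rhs in [2,3])
  i=3: ✓ (rhs at j=4; lhs holds on [3,3])
  i=4: ✓ (rhs at j=4)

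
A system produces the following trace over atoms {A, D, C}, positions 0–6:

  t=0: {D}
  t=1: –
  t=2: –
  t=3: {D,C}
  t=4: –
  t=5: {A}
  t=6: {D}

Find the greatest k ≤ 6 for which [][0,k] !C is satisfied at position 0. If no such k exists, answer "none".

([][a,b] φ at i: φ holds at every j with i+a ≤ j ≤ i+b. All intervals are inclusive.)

2

!C must hold from j=0 onward; find where it first fails.
  j=0: holds
  j=1: holds
  j=2: holds
  j=3: fails
Holds on [0,2], so largest k = 2.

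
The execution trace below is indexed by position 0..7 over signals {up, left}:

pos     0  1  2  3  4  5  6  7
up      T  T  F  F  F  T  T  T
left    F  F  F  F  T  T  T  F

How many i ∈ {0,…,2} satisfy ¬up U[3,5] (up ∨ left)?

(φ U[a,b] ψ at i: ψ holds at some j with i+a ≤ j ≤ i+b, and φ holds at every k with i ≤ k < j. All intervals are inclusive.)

1

Evaluate at each i in [0,2]:
  i=0: ✗ (lhs fails at k=0 before rhs at j=4)
  i=1: ✗ (lhs fails at k=1 before rhs at j=4)
  i=2: ✓ (rhs at j=5; lhs holds on [2,4])
Positions where it holds: {2} → 1.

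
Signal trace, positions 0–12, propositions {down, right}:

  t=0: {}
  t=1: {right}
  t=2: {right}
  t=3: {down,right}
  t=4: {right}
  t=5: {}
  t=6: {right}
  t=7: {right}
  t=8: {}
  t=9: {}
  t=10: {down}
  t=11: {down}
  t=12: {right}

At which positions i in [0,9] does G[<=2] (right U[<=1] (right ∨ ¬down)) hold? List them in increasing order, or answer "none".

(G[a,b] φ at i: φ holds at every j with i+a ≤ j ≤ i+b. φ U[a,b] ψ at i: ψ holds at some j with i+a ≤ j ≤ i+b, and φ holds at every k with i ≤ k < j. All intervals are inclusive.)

Evaluate at each i in [0,9]:
  i=0: ✓ (all of [0,2])
  i=1: ✓ (all of [1,3])
  i=2: ✓ (all of [2,4])
  i=3: ✓ (all of [3,5])
  i=4: ✓ (all of [4,6])
  i=5: ✓ (all of [5,7])
  i=6: ✓ (all of [6,8])
  i=7: ✓ (all of [7,9])
  i=8: ✗ (fails at j=10)
  i=9: ✗ (fails at j=10)

0, 1, 2, 3, 4, 5, 6, 7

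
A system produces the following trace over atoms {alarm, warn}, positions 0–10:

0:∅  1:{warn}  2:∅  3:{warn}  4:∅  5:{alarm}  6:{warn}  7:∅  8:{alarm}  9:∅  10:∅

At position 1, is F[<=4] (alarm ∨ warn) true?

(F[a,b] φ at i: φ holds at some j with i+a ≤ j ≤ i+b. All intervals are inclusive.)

Check (alarm ∨ warn) at each j in [1,5]:
  j=1: true
  j=2: false
  j=3: true
  j=4: false
  j=5: true
Found at j=1 → formula holds.

True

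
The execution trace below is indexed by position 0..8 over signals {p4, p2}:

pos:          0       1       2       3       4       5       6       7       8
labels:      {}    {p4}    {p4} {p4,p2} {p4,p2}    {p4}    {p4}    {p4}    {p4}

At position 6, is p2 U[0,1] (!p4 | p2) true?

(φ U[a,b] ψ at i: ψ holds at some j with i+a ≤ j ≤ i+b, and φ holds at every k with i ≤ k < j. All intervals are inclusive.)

Does not hold

Need some j in [6,7] with (!p4 | p2), and p2 at every k in [6,j-1].
  j=6: (!p4 | p2) false.
  j=7: (!p4 | p2) false.
No j in the window works → until fails.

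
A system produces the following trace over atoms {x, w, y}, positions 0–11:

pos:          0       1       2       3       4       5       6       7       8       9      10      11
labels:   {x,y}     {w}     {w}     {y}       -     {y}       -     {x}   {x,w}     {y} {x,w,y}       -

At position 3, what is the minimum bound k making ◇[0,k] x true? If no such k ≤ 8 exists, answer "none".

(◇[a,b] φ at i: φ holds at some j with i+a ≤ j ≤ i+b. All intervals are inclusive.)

Scan j = 3,4,… for x:
  j=3: fails
  j=4: fails
  j=5: fails
  j=6: fails
  j=7: holds
First hit at j=7, so smallest k = 7-3 = 4.

4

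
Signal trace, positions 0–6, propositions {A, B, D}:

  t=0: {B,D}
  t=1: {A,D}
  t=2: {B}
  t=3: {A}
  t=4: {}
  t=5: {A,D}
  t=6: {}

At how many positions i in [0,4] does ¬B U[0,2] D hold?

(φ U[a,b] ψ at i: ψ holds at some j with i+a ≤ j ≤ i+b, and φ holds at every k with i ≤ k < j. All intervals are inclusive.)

Evaluate at each i in [0,4]:
  i=0: ✓ (rhs at j=0)
  i=1: ✓ (rhs at j=1)
  i=2: ✗ (no rhs in [2,4])
  i=3: ✓ (rhs at j=5; lhs holds on [3,4])
  i=4: ✓ (rhs at j=5; lhs holds on [4,4])
Positions where it holds: {0, 1, 3, 4} → 4.

4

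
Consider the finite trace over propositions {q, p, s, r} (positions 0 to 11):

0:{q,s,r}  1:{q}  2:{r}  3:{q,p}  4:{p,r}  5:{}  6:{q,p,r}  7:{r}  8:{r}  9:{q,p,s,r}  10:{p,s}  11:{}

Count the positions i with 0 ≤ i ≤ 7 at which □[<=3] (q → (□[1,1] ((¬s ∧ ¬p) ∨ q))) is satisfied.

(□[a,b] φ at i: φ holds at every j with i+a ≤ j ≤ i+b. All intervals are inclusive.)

Evaluate at each i in [0,7]:
  i=0: ✗ (fails at j=3)
  i=1: ✗ (fails at j=3)
  i=2: ✗ (fails at j=3)
  i=3: ✗ (fails at j=3)
  i=4: ✓ (all of [4,7])
  i=5: ✓ (all of [5,8])
  i=6: ✗ (fails at j=9)
  i=7: ✗ (fails at j=9)
Positions where it holds: {4, 5} → 2.

2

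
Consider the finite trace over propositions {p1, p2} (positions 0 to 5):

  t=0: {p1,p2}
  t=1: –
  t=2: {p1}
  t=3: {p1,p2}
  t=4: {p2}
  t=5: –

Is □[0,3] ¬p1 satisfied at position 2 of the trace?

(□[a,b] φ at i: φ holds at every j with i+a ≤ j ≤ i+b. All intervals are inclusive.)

Check ¬p1 at every j in [2,5]:
  j=2: false
  j=3: false
  j=4: true
  j=5: true
Fails at j=2 → formula fails.

No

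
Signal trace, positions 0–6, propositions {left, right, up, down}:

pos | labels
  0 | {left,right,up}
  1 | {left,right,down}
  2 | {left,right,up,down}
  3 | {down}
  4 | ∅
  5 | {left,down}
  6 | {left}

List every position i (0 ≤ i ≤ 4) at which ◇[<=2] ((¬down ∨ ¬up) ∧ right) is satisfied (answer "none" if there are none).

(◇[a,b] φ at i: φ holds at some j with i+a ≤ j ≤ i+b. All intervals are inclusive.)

0, 1

Evaluate at each i in [0,4]:
  i=0: ✓ (witness j=0)
  i=1: ✓ (witness j=1)
  i=2: ✗ (none in [2,4])
  i=3: ✗ (none in [3,5])
  i=4: ✗ (none in [4,6])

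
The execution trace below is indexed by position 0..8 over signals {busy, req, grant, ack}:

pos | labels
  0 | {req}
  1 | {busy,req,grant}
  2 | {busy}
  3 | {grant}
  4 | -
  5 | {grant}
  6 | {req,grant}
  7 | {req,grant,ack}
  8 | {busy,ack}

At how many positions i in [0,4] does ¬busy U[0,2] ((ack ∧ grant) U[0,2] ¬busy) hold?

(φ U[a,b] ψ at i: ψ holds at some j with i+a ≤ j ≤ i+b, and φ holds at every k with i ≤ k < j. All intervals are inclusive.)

3

Evaluate at each i in [0,4]:
  i=0: ✓ (rhs at j=0)
  i=1: ✗ (lhs fails at k=1 before rhs at j=3)
  i=2: ✗ (lhs fails at k=2 before rhs at j=3)
  i=3: ✓ (rhs at j=3)
  i=4: ✓ (rhs at j=4)
Positions where it holds: {0, 3, 4} → 3.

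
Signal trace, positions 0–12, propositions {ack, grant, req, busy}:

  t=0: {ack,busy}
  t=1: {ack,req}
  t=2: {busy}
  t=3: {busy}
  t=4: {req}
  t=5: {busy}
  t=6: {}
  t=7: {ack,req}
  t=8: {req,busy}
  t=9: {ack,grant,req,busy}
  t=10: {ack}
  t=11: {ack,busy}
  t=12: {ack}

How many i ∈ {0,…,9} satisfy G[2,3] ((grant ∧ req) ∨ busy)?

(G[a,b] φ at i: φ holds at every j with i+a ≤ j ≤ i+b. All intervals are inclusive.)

2

Evaluate at each i in [0,9]:
  i=0: ✓ (all of [2,3])
  i=1: ✗ (fails at j=4)
  i=2: ✗ (fails at j=4)
  i=3: ✗ (fails at j=6)
  i=4: ✗ (fails at j=6)
  i=5: ✗ (fails at j=7)
  i=6: ✓ (all of [8,9])
  i=7: ✗ (fails at j=10)
  i=8: ✗ (fails at j=10)
  i=9: ✗ (fails at j=12)
Positions where it holds: {0, 6} → 2.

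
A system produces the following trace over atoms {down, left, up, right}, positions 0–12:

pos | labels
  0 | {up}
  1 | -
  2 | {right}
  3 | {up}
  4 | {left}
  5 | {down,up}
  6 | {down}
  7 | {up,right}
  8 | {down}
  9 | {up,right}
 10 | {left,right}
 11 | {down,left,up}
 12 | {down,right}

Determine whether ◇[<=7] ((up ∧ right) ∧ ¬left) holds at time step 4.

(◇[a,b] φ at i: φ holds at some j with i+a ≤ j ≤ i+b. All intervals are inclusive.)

Check ((up ∧ right) ∧ ¬left) at each j in [4,11]:
  j=4: false
  j=5: false
  j=6: false
  j=7: true
  j=8: false
  j=9: true
  j=10: false
  j=11: false
Found at j=7 → formula holds.

Holds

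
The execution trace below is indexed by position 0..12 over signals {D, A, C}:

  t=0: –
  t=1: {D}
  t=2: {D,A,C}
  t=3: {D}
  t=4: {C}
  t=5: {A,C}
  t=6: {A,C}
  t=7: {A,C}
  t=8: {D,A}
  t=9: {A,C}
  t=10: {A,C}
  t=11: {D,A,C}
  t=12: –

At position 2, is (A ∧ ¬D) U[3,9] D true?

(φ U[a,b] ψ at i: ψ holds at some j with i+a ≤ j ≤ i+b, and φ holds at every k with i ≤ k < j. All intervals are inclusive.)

False

Need some j in [5,11] with D, and (A ∧ ¬D) at every k in [2,j-1].
  j=5: D false.
  j=6: D false.
  j=7: D false.
  j=8: D holds, but (A ∧ ¬D) fails at k=2 → not this j.
  j=9: D false.
  j=10: D false.
  j=11: D holds, but (A ∧ ¬D) fails at k=2 → not this j.
No j in the window works → until fails.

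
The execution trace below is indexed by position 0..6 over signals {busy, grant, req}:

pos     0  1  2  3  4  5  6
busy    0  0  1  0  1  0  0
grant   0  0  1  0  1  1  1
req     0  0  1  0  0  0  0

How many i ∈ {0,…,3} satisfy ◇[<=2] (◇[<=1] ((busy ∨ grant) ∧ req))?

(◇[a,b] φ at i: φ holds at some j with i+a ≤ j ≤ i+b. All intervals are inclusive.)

3

Evaluate at each i in [0,3]:
  i=0: ✓ (witness j=1)
  i=1: ✓ (witness j=1)
  i=2: ✓ (witness j=2)
  i=3: ✗ (none in [3,5])
Positions where it holds: {0, 1, 2} → 3.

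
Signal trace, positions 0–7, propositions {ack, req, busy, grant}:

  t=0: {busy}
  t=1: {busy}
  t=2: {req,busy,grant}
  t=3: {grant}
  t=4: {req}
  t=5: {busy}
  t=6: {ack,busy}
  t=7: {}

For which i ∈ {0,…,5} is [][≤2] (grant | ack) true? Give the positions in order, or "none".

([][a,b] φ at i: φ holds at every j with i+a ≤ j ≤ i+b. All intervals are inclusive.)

Evaluate at each i in [0,5]:
  i=0: ✗ (fails at j=0)
  i=1: ✗ (fails at j=1)
  i=2: ✗ (fails at j=4)
  i=3: ✗ (fails at j=4)
  i=4: ✗ (fails at j=4)
  i=5: ✗ (fails at j=5)

none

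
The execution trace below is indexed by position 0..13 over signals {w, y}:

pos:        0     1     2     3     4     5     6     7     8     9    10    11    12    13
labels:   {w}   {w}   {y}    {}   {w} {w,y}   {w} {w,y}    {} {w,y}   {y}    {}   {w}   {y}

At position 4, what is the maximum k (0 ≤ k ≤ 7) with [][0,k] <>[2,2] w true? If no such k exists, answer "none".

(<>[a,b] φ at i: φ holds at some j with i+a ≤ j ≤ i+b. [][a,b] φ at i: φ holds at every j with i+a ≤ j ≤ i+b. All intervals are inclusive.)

<>[2,2] w must hold from j=4 onward; find where it first fails.
  j=4: holds
  j=5: holds
  j=6: fails
Holds on [4,5], so largest k = 1.

1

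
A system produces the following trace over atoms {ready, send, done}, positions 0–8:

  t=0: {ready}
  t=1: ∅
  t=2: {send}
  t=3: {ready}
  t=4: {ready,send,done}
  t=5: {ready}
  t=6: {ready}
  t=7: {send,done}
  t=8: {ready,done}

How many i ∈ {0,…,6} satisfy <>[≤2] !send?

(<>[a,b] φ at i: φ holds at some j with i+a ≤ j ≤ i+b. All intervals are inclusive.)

7

Evaluate at each i in [0,6]:
  i=0: ✓ (witness j=0)
  i=1: ✓ (witness j=1)
  i=2: ✓ (witness j=3)
  i=3: ✓ (witness j=3)
  i=4: ✓ (witness j=5)
  i=5: ✓ (witness j=5)
  i=6: ✓ (witness j=6)
Positions where it holds: {0, 1, 2, 3, 4, 5, 6} → 7.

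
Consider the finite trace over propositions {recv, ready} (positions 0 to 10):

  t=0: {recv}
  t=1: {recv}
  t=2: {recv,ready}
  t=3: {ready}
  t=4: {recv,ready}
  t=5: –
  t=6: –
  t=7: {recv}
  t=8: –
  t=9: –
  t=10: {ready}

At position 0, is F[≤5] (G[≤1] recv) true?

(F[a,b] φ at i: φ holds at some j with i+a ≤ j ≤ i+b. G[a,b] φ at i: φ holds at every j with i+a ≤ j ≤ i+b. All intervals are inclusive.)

Holds

Check G[≤1] recv at each j in [0,5]:
  j=0: holds on [0,1]
  j=1: holds on [1,2]
  j=2: fails at 3
  j=3: fails at 3
  j=4: fails at 5
  j=5: fails at 5
Found at j=0 → formula holds.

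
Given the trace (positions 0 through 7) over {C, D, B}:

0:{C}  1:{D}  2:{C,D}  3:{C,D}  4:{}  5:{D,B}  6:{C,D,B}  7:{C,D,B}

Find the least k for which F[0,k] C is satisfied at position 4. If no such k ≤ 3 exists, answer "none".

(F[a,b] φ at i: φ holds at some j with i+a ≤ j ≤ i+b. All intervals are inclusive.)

2

Scan j = 4,5,… for C:
  j=4: fails
  j=5: fails
  j=6: holds
First hit at j=6, so smallest k = 6-4 = 2.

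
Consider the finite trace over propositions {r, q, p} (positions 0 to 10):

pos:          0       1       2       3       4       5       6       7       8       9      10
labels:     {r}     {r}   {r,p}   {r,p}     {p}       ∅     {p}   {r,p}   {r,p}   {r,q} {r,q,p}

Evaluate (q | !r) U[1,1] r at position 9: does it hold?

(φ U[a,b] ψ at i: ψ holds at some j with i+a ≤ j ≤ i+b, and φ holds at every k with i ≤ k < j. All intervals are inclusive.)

True

Need some j in [10,10] with r, and (q | !r) at every k in [9,j-1].
  j=10: r holds; (q | !r) holds at every k in [9,9] → satisfied.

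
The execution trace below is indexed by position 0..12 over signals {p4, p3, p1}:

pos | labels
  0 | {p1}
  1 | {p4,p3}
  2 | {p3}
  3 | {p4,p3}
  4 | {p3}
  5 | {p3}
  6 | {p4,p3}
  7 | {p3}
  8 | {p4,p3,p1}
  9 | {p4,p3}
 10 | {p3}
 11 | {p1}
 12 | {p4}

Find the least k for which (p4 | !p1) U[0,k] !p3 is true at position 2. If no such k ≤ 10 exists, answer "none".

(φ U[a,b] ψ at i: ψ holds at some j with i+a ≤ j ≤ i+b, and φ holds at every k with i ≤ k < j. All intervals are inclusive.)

9

Need earliest j ≥ 2 with !p3, and (p4 | !p1) at every k in [2,j-1].
  j=2: rhs fails.
  j=3: rhs fails.
  j=4: rhs fails.
  j=5: rhs fails.
  j=6: rhs fails.
  j=7: rhs fails.
  j=8: rhs fails.
  j=9: rhs fails.
  j=10: rhs fails.
  j=11: rhs holds; lhs holds on [2,10]. k = 9.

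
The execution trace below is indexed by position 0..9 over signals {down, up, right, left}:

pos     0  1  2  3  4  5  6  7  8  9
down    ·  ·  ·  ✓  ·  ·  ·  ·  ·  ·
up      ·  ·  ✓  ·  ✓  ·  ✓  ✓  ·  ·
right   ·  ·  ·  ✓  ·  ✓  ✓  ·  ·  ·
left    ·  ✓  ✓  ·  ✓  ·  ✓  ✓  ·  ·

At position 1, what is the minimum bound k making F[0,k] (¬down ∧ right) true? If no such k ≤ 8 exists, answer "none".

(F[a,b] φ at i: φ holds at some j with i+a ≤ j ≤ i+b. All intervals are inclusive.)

Scan j = 1,2,… for (¬down ∧ right):
  j=1: fails
  j=2: fails
  j=3: fails
  j=4: fails
  j=5: holds
First hit at j=5, so smallest k = 5-1 = 4.

4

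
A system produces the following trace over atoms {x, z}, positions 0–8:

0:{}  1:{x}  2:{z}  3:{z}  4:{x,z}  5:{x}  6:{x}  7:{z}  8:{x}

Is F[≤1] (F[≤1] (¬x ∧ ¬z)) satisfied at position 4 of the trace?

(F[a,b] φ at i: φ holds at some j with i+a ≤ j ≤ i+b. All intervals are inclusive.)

False

Check F[≤1] (¬x ∧ ¬z) at each j in [4,5]:
  j=4: fails (none in [4,5])
  j=5: fails (none in [5,6])
No position in the window satisfies it → formula fails.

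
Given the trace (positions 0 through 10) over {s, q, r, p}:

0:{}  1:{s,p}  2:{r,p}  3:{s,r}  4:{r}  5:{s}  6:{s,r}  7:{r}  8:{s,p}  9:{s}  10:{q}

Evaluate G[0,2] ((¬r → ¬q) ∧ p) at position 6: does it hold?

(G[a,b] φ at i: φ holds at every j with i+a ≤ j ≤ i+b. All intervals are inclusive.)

Check ((¬r → ¬q) ∧ p) at every j in [6,8]:
  j=6: false
  j=7: false
  j=8: true
Fails at j=6 → formula fails.

Does not hold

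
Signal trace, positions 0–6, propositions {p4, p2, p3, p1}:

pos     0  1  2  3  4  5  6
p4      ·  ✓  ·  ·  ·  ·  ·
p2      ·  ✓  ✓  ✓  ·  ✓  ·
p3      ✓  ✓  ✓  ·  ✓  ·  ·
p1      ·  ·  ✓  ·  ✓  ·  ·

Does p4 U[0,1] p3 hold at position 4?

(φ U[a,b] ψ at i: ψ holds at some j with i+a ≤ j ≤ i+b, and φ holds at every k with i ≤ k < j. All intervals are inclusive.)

Yes

Need some j in [4,5] with p3, and p4 at every k in [4,j-1].
  j=4: p3 holds; no prefix to check → satisfied.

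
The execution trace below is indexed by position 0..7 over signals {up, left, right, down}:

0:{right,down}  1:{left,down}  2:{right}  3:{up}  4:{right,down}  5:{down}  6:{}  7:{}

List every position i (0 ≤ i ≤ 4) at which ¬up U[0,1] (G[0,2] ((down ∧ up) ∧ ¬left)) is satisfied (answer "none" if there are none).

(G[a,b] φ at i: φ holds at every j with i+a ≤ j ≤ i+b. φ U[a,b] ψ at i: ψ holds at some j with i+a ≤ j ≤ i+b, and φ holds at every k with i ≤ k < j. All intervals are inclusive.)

Evaluate at each i in [0,4]:
  i=0: ✗ (no rhs in [0,1])
  i=1: ✗ (no rhs in [1,2])
  i=2: ✗ (no rhs in [2,3])
  i=3: ✗ (no rhs in [3,4])
  i=4: ✗ (no rhs in [4,5])

none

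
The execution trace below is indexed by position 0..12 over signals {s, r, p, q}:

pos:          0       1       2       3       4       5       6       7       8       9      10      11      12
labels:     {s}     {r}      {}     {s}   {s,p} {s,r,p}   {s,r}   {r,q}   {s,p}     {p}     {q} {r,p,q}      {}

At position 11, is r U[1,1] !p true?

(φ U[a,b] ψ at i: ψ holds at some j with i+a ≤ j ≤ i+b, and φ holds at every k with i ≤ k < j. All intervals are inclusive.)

Need some j in [12,12] with !p, and r at every k in [11,j-1].
  j=12: !p holds; r holds at every k in [11,11] → satisfied.

True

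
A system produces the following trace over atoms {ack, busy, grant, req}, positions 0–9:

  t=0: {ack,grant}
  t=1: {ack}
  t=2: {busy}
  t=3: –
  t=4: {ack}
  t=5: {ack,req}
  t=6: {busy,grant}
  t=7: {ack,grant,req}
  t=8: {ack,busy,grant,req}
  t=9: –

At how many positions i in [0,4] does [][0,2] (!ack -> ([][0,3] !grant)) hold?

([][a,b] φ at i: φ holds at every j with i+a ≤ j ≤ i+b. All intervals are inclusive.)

1

Evaluate at each i in [0,4]:
  i=0: ✓ (all of [0,2])
  i=1: ✗ (fails at j=3)
  i=2: ✗ (fails at j=3)
  i=3: ✗ (fails at j=3)
  i=4: ✗ (fails at j=6)
Positions where it holds: {0} → 1.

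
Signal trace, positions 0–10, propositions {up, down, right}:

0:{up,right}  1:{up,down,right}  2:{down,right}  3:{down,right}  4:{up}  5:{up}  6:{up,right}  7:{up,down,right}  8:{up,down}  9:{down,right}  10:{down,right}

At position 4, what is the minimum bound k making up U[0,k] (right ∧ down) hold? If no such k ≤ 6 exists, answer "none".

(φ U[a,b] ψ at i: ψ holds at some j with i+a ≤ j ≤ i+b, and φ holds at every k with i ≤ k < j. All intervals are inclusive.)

3

Need earliest j ≥ 4 with (right ∧ down), and up at every k in [4,j-1].
  j=4: rhs fails.
  j=5: rhs fails.
  j=6: rhs fails.
  j=7: rhs holds; lhs holds on [4,6]. k = 3.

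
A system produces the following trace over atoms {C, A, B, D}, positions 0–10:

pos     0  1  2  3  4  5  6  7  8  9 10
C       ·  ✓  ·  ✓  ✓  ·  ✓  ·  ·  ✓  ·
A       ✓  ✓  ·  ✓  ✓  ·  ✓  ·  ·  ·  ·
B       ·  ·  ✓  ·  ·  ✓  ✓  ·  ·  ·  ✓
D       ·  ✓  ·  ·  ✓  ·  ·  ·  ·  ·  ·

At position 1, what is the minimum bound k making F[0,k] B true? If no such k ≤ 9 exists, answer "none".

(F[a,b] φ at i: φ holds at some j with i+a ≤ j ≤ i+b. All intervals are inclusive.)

Scan j = 1,2,… for B:
  j=1: fails
  j=2: holds
First hit at j=2, so smallest k = 2-1 = 1.

1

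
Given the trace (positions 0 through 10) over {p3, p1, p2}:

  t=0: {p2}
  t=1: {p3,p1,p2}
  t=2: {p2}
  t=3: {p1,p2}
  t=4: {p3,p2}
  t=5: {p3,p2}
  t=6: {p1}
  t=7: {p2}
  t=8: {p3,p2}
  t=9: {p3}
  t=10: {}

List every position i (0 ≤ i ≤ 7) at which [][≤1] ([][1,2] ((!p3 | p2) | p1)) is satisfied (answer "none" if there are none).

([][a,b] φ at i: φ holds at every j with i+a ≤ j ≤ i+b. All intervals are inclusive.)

0, 1, 2, 3, 4, 5

Evaluate at each i in [0,7]:
  i=0: ✓ (all of [0,1])
  i=1: ✓ (all of [1,2])
  i=2: ✓ (all of [2,3])
  i=3: ✓ (all of [3,4])
  i=4: ✓ (all of [4,5])
  i=5: ✓ (all of [5,6])
  i=6: ✗ (fails at j=7)
  i=7: ✗ (fails at j=7)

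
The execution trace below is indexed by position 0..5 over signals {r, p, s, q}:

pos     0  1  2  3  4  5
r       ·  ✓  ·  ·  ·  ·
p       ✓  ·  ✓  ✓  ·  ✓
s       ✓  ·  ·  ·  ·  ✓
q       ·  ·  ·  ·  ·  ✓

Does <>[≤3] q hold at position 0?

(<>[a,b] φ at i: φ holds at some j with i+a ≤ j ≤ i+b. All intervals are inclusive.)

Check q at each j in [0,3]:
  j=0: false
  j=1: false
  j=2: false
  j=3: false
No position in the window satisfies it → formula fails.

Does not hold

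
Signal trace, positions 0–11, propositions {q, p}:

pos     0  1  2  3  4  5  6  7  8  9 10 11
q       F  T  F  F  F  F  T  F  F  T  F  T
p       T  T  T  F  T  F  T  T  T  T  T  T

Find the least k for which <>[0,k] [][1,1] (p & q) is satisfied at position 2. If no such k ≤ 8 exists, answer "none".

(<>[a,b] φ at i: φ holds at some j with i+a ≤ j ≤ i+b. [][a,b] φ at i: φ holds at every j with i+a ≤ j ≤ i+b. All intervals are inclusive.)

3

Scan j = 2,3,… for [][1,1] (p & q):
  j=2: fails
  j=3: fails
  j=4: fails
  j=5: holds
First hit at j=5, so smallest k = 5-2 = 3.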